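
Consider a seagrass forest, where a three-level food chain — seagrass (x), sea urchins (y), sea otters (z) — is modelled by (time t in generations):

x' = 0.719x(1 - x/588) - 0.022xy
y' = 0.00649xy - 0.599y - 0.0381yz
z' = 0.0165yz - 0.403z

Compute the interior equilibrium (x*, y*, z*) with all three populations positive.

x* ≈ 149, y* ≈ 24.4, z* ≈ 9.59

From dz/dt = 0: 0.0165y* = 0.403, so y* = 24.4.
From dx/dt = 0: 0.719(1 - x*/588) = 0.022·24.4, giving x* = 588·(1 - 0.747) = 149.
From dy/dt = 0: 0.00649·149 - 0.599 = 0.0381z*, so z* = 0.365/0.0381 = 9.59.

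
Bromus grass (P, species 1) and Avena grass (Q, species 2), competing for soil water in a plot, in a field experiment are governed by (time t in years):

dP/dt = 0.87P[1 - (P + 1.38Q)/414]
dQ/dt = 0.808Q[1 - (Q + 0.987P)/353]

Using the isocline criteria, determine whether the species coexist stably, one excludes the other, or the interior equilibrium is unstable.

unstable coexistence (outcome depends on initial conditions)

Compare the nullcline intercepts: K1/α12 = 414/1.38 = 300 < K2 = 353; K2/α21 = 353/0.987 = 358 < K1 = 414.
Since both are reversed, neither can invade when rare; the interior point is a saddle.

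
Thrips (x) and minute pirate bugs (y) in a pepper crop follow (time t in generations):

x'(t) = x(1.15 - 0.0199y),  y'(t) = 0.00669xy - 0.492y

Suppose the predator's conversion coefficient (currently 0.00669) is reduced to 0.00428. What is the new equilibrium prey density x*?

At the interior fixed point, setting dy/dt = 0 with y > 0 fixes x* = (predator death rate)/(xy coefficient) — independent of the other coefficients.
With the change, x* = 0.492/0.00428 = 115; it rises from 73.5.

x* ≈ 115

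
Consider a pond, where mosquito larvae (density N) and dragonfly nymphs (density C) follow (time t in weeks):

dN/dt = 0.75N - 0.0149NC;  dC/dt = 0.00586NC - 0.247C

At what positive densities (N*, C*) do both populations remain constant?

N* ≈ 42.2, C* ≈ 50.3

Set dC/dt = 0 with C > 0: 0.00586N - 0.247 = 0, so N* = 0.247/0.00586 = 42.2.
Set dN/dt = 0 with N > 0: 0.75 - 0.0149C = 0, so C* = 0.75/0.0149 = 50.3.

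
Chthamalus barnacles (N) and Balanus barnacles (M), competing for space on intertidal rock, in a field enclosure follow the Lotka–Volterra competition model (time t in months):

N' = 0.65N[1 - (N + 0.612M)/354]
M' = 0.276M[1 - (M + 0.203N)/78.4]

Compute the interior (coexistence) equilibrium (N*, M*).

Setting both brackets to zero gives the nullclines N + 0.612M = 354 and 0.203N + M = 78.4.
Substituting M = 78.4 - 0.203N into the first: N(1 - 0.612·0.203) = 354 - 0.612·78.4.
So N* = 306/0.876 = 349, and then M* = 78.4 - 0.203·349 = 7.47.

N* ≈ 349, M* ≈ 7.47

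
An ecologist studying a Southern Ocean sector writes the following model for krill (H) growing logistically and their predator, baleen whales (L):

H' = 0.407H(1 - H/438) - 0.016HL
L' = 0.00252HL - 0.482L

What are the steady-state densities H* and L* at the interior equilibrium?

H* ≈ 191, L* ≈ 14.3

From dL/dt = 0 with L > 0: 0.00252H* = 0.482, so H* = 191.
Substitute into dH/dt = 0: 0.407(1 - 191/438) = 0.016L*.
The bracket is 0.563, giving L* = 0.229/0.016 = 14.3.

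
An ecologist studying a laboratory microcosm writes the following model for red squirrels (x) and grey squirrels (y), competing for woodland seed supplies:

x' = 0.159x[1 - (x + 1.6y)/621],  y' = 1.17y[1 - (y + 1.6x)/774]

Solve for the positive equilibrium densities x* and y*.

x* ≈ 396, y* ≈ 141

Setting both brackets to zero gives the nullclines x + 1.6y = 621 and 1.6x + y = 774.
Substituting y = 774 - 1.6x into the first: x(1 - 1.6·1.6) = 621 - 1.6·774.
So x* = -617/-1.56 = 396, and then y* = 774 - 1.6·396 = 141.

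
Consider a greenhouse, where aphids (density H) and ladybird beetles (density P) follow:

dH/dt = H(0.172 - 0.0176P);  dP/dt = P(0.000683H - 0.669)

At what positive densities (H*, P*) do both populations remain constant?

H* ≈ 980, P* ≈ 9.77

Set dP/dt = 0 with P > 0: 0.000683H - 0.669 = 0, so H* = 0.669/0.000683 = 980.
Set dH/dt = 0 with H > 0: 0.172 - 0.0176P = 0, so P* = 0.172/0.0176 = 9.77.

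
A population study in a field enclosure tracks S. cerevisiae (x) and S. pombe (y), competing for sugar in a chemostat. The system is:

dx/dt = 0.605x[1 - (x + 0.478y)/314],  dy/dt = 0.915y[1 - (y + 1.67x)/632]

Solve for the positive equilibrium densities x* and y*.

x* ≈ 59, y* ≈ 533

Setting both brackets to zero gives the nullclines x + 0.478y = 314 and 1.67x + y = 632.
Substituting y = 632 - 1.67x into the first: x(1 - 0.478·1.67) = 314 - 0.478·632.
So x* = 11.9/0.202 = 59, and then y* = 632 - 1.67·59 = 533.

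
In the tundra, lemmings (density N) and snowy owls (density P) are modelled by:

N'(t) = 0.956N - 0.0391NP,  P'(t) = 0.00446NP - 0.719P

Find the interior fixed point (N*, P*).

N* ≈ 161, P* ≈ 24.5

Set dP/dt = 0 with P > 0: 0.00446N - 0.719 = 0, so N* = 0.719/0.00446 = 161.
Set dN/dt = 0 with N > 0: 0.956 - 0.0391P = 0, so P* = 0.956/0.0391 = 24.5.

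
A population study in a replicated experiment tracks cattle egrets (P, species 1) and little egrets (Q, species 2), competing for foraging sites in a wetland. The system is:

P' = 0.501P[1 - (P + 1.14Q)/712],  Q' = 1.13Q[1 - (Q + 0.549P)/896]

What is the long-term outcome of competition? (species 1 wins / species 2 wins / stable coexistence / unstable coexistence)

species 2 excludes species 1

Compare the nullcline intercepts: K1/α12 = 712/1.14 = 625 < K2 = 896; K2/α21 = 896/0.549 = 1630 > K1 = 712.
Since the inequalities point opposite ways, species 2 can invade but species 1 cannot.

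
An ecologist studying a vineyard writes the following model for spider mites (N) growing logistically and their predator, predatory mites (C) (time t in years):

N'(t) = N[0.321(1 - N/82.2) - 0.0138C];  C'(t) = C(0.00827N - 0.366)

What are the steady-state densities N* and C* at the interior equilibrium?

From dC/dt = 0 with C > 0: 0.00827N* = 0.366, so N* = 44.3.
Substitute into dN/dt = 0: 0.321(1 - 44.3/82.2) = 0.0138C*.
The bracket is 0.462, giving C* = 0.148/0.0138 = 10.7.

N* ≈ 44.3, C* ≈ 10.7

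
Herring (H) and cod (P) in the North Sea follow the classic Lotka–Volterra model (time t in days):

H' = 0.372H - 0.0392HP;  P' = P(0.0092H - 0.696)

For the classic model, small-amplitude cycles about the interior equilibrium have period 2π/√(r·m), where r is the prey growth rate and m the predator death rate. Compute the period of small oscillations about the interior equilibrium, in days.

Here r = 0.372 and m = 0.696, so r·m = 0.259.
ω = √0.259 = 0.509 per day, hence T = 2π/ω ≈ 12.3 days.

T ≈ 12.3 days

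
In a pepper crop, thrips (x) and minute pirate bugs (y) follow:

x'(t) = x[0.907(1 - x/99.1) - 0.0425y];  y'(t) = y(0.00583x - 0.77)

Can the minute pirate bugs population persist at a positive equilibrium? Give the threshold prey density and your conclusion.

The predator equation gives dy/dt > 0 only when x > 0.77/0.00583 = 132.
Without the predator, x → K = 99.1. Since 99.1 < 132, the predator cannot invade.

Threshold x = 132; K < 132, so no, the predator goes extinct.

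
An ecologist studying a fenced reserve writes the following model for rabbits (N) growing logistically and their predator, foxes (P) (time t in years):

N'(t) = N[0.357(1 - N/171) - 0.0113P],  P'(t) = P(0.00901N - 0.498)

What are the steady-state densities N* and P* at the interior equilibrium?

N* ≈ 55.3, P* ≈ 21.4

From dP/dt = 0 with P > 0: 0.00901N* = 0.498, so N* = 55.3.
Substitute into dN/dt = 0: 0.357(1 - 55.3/171) = 0.0113P*.
The bracket is 0.677, giving P* = 0.242/0.0113 = 21.4.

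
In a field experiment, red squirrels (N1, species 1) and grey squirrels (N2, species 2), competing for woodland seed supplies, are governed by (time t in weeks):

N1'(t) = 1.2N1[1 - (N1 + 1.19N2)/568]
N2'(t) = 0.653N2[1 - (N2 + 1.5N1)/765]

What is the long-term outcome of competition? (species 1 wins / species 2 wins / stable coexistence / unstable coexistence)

Compare the nullcline intercepts: K1/α12 = 568/1.19 = 477 < K2 = 765; K2/α21 = 765/1.5 = 510 < K1 = 568.
Since both are reversed, neither can invade when rare; the interior point is a saddle.

unstable coexistence (outcome depends on initial conditions)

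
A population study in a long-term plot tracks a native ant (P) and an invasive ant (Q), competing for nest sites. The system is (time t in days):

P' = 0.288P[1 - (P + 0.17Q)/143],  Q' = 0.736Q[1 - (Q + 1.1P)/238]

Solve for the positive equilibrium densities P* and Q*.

P* ≈ 126, Q* ≈ 99.3

Setting both brackets to zero gives the nullclines P + 0.17Q = 143 and 1.1P + Q = 238.
Substituting Q = 238 - 1.1P into the first: P(1 - 0.17·1.1) = 143 - 0.17·238.
So P* = 103/0.813 = 126, and then Q* = 238 - 1.1·126 = 99.3.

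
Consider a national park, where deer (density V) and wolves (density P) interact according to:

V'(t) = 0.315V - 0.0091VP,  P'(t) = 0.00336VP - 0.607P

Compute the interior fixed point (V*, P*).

V* ≈ 181, P* ≈ 34.6

Set dP/dt = 0 with P > 0: 0.00336V - 0.607 = 0, so V* = 0.607/0.00336 = 181.
Set dV/dt = 0 with V > 0: 0.315 - 0.0091P = 0, so P* = 0.315/0.0091 = 34.6.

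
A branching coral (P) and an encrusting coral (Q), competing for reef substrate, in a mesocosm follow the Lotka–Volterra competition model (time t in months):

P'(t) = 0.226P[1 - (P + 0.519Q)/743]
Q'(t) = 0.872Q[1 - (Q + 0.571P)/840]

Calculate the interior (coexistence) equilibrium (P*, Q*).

P* ≈ 436, Q* ≈ 591

Setting both brackets to zero gives the nullclines P + 0.519Q = 743 and 0.571P + Q = 840.
Substituting Q = 840 - 0.571P into the first: P(1 - 0.519·0.571) = 743 - 0.519·840.
So P* = 307/0.704 = 436, and then Q* = 840 - 0.571·436 = 591.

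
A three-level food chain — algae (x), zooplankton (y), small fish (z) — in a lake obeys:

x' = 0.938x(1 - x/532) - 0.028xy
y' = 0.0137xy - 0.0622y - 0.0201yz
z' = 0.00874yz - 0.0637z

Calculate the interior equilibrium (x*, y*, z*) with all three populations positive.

x* ≈ 416, y* ≈ 7.29, z* ≈ 281

From dz/dt = 0: 0.00874y* = 0.0637, so y* = 7.29.
From dx/dt = 0: 0.938(1 - x*/532) = 0.028·7.29, giving x* = 532·(1 - 0.218) = 416.
From dy/dt = 0: 0.0137·416 - 0.0622 = 0.0201z*, so z* = 5.64/0.0201 = 281.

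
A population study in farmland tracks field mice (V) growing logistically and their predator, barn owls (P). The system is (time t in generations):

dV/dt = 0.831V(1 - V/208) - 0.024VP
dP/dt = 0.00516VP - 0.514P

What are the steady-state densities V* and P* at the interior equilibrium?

V* ≈ 99.6, P* ≈ 18

From dP/dt = 0 with P > 0: 0.00516V* = 0.514, so V* = 99.6.
Substitute into dV/dt = 0: 0.831(1 - 99.6/208) = 0.024P*.
The bracket is 0.521, giving P* = 0.433/0.024 = 18.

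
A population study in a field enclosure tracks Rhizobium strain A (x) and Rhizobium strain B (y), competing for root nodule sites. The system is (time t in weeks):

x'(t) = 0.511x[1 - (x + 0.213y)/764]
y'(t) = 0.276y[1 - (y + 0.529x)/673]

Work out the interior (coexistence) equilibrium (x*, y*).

x* ≈ 699, y* ≈ 303

Setting both brackets to zero gives the nullclines x + 0.213y = 764 and 0.529x + y = 673.
Substituting y = 673 - 0.529x into the first: x(1 - 0.213·0.529) = 764 - 0.213·673.
So x* = 621/0.887 = 699, and then y* = 673 - 0.529·699 = 303.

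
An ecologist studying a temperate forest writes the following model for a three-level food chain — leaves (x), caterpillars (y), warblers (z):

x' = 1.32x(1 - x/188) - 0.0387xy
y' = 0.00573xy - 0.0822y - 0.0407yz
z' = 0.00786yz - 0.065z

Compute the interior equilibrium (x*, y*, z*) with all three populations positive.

From dz/dt = 0: 0.00786y* = 0.065, so y* = 8.27.
From dx/dt = 0: 1.32(1 - x*/188) = 0.0387·8.27, giving x* = 188·(1 - 0.242) = 142.
From dy/dt = 0: 0.00573·142 - 0.0822 = 0.0407z*, so z* = 0.734/0.0407 = 18.

x* ≈ 142, y* ≈ 8.27, z* ≈ 18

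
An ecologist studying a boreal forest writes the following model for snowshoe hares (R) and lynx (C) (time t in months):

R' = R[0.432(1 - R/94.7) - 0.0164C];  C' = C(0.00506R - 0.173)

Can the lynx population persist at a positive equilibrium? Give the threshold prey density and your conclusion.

The predator equation gives dC/dt > 0 only when R > 0.173/0.00506 = 34.2.
Without the predator, R → K = 94.7. Since 94.7 > 34.2, the predator can invade and persist.

Threshold R = 34.2; K > 34.2, so yes, the predator persists.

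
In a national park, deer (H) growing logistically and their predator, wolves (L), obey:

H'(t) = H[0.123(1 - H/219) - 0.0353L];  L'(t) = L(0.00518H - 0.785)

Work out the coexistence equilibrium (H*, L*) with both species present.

From dL/dt = 0 with L > 0: 0.00518H* = 0.785, so H* = 152.
Substitute into dH/dt = 0: 0.123(1 - 152/219) = 0.0353L*.
The bracket is 0.308, giving L* = 0.0379/0.0353 = 1.07.

H* ≈ 152, L* ≈ 1.07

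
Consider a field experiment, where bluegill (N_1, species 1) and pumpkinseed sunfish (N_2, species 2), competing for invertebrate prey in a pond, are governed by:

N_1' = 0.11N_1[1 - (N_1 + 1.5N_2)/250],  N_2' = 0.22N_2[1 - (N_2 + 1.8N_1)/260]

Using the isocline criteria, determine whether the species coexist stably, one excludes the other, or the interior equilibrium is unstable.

unstable coexistence (outcome depends on initial conditions)

Compare the nullcline intercepts: K1/α12 = 250/1.5 = 167 < K2 = 260; K2/α21 = 260/1.8 = 144 < K1 = 250.
Since both are reversed, neither can invade when rare; the interior point is a saddle.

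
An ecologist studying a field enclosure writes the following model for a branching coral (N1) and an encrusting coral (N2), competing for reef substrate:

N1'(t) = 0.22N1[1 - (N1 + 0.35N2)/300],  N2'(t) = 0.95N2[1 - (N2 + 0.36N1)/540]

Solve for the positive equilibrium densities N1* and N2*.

Setting both brackets to zero gives the nullclines N1 + 0.35N2 = 300 and 0.36N1 + N2 = 540.
Substituting N2 = 540 - 0.36N1 into the first: N1(1 - 0.35·0.36) = 300 - 0.35·540.
So N1* = 111/0.874 = 127, and then N2* = 540 - 0.36·127 = 494.

N1* ≈ 127, N2* ≈ 494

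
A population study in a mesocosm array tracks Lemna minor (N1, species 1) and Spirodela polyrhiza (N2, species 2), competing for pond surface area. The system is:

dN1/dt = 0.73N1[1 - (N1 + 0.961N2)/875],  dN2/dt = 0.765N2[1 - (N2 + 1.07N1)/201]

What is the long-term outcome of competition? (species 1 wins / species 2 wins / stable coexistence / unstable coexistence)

Compare the nullcline intercepts: K1/α12 = 875/0.961 = 911 > K2 = 201; K2/α21 = 201/1.07 = 188 < K1 = 875.
Since the inequalities point opposite ways, species 1 can invade but species 2 cannot.

species 1 excludes species 2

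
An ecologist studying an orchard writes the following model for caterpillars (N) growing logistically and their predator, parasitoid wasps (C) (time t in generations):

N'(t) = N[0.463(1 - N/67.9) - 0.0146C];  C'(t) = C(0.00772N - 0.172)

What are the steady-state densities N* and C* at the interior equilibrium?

N* ≈ 22.3, C* ≈ 21.3

From dC/dt = 0 with C > 0: 0.00772N* = 0.172, so N* = 22.3.
Substitute into dN/dt = 0: 0.463(1 - 22.3/67.9) = 0.0146C*.
The bracket is 0.672, giving C* = 0.311/0.0146 = 21.3.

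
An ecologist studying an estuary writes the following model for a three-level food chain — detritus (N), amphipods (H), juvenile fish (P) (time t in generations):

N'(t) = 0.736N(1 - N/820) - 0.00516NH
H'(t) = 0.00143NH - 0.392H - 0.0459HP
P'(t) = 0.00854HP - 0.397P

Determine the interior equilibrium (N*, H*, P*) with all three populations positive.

N* ≈ 553, H* ≈ 46.5, P* ≈ 8.68

From dP/dt = 0: 0.00854H* = 0.397, so H* = 46.5.
From dN/dt = 0: 0.736(1 - N*/820) = 0.00516·46.5, giving N* = 820·(1 - 0.326) = 553.
From dH/dt = 0: 0.00143·553 - 0.392 = 0.0459P*, so P* = 0.398/0.0459 = 8.68.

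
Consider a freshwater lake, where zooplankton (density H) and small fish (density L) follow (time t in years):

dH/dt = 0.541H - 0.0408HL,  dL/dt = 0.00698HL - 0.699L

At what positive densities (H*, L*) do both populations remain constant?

Set dL/dt = 0 with L > 0: 0.00698H - 0.699 = 0, so H* = 0.699/0.00698 = 100.
Set dH/dt = 0 with H > 0: 0.541 - 0.0408L = 0, so L* = 0.541/0.0408 = 13.3.

H* ≈ 100, L* ≈ 13.3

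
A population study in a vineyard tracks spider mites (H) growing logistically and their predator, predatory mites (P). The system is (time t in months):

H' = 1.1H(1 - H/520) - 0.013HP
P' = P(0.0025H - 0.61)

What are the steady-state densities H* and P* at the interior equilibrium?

From dP/dt = 0 with P > 0: 0.0025H* = 0.61, so H* = 244.
Substitute into dH/dt = 0: 1.1(1 - 244/520) = 0.013P*.
The bracket is 0.531, giving P* = 0.584/0.013 = 44.9.

H* ≈ 244, P* ≈ 44.9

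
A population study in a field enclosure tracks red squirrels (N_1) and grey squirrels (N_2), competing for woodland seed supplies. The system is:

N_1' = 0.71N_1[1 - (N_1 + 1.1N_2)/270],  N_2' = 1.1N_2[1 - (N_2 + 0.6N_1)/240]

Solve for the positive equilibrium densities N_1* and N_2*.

N_1* ≈ 17.6, N_2* ≈ 229

Setting both brackets to zero gives the nullclines N_1 + 1.1N_2 = 270 and 0.6N_1 + N_2 = 240.
Substituting N_2 = 240 - 0.6N_1 into the first: N_1(1 - 1.1·0.6) = 270 - 1.1·240.
So N_1* = 6/0.34 = 17.6, and then N_2* = 240 - 0.6·17.6 = 229.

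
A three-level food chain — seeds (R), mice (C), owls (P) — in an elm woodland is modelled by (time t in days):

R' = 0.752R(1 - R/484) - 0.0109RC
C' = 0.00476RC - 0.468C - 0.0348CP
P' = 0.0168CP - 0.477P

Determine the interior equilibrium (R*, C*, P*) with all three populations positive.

From dP/dt = 0: 0.0168C* = 0.477, so C* = 28.4.
From dR/dt = 0: 0.752(1 - R*/484) = 0.0109·28.4, giving R* = 484·(1 - 0.412) = 285.
From dC/dt = 0: 0.00476·285 - 0.468 = 0.0348P*, so P* = 0.888/0.0348 = 25.5.

R* ≈ 285, C* ≈ 28.4, P* ≈ 25.5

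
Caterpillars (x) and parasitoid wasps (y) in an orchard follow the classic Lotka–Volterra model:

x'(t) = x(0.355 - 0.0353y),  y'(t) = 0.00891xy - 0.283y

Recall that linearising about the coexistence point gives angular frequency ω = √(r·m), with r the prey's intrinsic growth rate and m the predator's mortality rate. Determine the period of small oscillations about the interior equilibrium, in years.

Here r = 0.355 and m = 0.283, so r·m = 0.1.
ω = √0.1 = 0.317 per year, hence T = 2π/ω ≈ 19.8 years.

T ≈ 19.8 years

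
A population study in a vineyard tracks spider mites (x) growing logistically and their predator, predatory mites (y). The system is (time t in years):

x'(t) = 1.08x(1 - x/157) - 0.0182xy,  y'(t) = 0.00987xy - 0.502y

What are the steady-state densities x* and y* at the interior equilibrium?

x* ≈ 50.9, y* ≈ 40.1

From dy/dt = 0 with y > 0: 0.00987x* = 0.502, so x* = 50.9.
Substitute into dx/dt = 0: 1.08(1 - 50.9/157) = 0.0182y*.
The bracket is 0.676, giving y* = 0.73/0.0182 = 40.1.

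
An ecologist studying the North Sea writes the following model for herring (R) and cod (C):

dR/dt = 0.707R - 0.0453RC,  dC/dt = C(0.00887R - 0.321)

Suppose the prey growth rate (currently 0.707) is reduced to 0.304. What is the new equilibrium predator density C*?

C* ≈ 6.71

At the interior fixed point, setting dR/dt = 0 with R > 0 fixes C* = (prey growth rate)/(RC coefficient) — independent of the other coefficients.
With the change, C* = 0.304/0.0453 = 6.71; it falls from 15.6.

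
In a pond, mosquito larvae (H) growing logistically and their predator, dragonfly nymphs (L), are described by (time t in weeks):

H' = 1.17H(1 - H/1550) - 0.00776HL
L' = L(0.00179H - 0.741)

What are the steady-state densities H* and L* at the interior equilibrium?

From dL/dt = 0 with L > 0: 0.00179H* = 0.741, so H* = 414.
Substitute into dH/dt = 0: 1.17(1 - 414/1550) = 0.00776L*.
The bracket is 0.733, giving L* = 0.858/0.00776 = 111.

H* ≈ 414, L* ≈ 111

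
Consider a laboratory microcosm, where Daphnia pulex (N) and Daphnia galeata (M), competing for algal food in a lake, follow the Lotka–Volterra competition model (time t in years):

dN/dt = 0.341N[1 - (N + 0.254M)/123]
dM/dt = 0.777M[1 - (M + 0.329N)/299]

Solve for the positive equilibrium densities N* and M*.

Setting both brackets to zero gives the nullclines N + 0.254M = 123 and 0.329N + M = 299.
Substituting M = 299 - 0.329N into the first: N(1 - 0.254·0.329) = 123 - 0.254·299.
So N* = 47.1/0.916 = 51.3, and then M* = 299 - 0.329·51.3 = 282.

N* ≈ 51.3, M* ≈ 282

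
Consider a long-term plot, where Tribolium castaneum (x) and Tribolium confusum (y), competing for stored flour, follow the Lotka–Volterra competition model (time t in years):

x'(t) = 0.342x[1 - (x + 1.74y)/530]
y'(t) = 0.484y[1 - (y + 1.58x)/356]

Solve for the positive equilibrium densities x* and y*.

x* ≈ 51.1, y* ≈ 275

Setting both brackets to zero gives the nullclines x + 1.74y = 530 and 1.58x + y = 356.
Substituting y = 356 - 1.58x into the first: x(1 - 1.74·1.58) = 530 - 1.74·356.
So x* = -89.4/-1.75 = 51.1, and then y* = 356 - 1.58·51.1 = 275.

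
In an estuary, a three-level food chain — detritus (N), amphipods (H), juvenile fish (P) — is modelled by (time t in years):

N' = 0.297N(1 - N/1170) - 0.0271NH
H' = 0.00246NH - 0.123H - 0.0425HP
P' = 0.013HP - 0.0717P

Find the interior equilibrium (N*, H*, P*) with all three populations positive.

From dP/dt = 0: 0.013H* = 0.0717, so H* = 5.52.
From dN/dt = 0: 0.297(1 - N*/1170) = 0.0271·5.52, giving N* = 1170·(1 - 0.503) = 581.
From dH/dt = 0: 0.00246·581 - 0.123 = 0.0425P*, so P* = 1.31/0.0425 = 30.7.

N* ≈ 581, H* ≈ 5.52, P* ≈ 30.7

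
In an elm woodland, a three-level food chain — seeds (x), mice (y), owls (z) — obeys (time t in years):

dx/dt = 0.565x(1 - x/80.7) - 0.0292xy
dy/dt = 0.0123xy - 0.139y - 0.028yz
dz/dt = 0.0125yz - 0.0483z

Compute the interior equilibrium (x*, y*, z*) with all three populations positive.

x* ≈ 64.6, y* ≈ 3.86, z* ≈ 23.4

From dz/dt = 0: 0.0125y* = 0.0483, so y* = 3.86.
From dx/dt = 0: 0.565(1 - x*/80.7) = 0.0292·3.86, giving x* = 80.7·(1 - 0.2) = 64.6.
From dy/dt = 0: 0.0123·64.6 - 0.139 = 0.028z*, so z* = 0.655/0.028 = 23.4.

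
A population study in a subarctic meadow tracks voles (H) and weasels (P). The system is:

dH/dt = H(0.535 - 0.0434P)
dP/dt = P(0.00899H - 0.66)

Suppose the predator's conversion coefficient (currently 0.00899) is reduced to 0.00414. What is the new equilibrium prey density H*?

At the interior fixed point, setting dP/dt = 0 with P > 0 fixes H* = (predator death rate)/(HP coefficient) — independent of the other coefficients.
With the change, H* = 0.66/0.00414 = 159; it rises from 73.4.

H* ≈ 159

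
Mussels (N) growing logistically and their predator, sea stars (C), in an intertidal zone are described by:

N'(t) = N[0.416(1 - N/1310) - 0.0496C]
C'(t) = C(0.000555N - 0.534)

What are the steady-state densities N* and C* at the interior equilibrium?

N* ≈ 962, C* ≈ 2.23

From dC/dt = 0 with C > 0: 0.000555N* = 0.534, so N* = 962.
Substitute into dN/dt = 0: 0.416(1 - 962/1310) = 0.0496C*.
The bracket is 0.266, giving C* = 0.11/0.0496 = 2.23.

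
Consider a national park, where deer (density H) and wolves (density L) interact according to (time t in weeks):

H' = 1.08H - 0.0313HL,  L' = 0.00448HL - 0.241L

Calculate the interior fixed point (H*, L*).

Set dL/dt = 0 with L > 0: 0.00448H - 0.241 = 0, so H* = 0.241/0.00448 = 53.8.
Set dH/dt = 0 with H > 0: 1.08 - 0.0313L = 0, so L* = 1.08/0.0313 = 34.5.

H* ≈ 53.8, L* ≈ 34.5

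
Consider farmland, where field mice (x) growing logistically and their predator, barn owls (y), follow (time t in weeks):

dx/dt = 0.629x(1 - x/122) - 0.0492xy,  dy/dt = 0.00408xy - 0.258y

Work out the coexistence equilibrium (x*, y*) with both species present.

x* ≈ 63.2, y* ≈ 6.16

From dy/dt = 0 with y > 0: 0.00408x* = 0.258, so x* = 63.2.
Substitute into dx/dt = 0: 0.629(1 - 63.2/122) = 0.0492y*.
The bracket is 0.482, giving y* = 0.303/0.0492 = 6.16.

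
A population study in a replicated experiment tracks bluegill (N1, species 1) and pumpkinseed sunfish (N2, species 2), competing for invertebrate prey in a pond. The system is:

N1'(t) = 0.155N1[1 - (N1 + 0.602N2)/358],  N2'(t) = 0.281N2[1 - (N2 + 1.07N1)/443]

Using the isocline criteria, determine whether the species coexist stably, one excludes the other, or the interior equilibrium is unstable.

stable coexistence

Compare the nullcline intercepts: K1/α12 = 358/0.602 = 595 > K2 = 443; K2/α21 = 443/1.07 = 414 > K1 = 358.
Since both inequalities hold, each species can invade when rare, so the interior equilibrium is stable.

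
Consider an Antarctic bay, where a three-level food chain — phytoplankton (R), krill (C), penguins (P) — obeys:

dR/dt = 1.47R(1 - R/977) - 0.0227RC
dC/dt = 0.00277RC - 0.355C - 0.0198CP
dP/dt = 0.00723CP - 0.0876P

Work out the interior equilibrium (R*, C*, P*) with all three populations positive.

From dP/dt = 0: 0.00723C* = 0.0876, so C* = 12.1.
From dR/dt = 0: 1.47(1 - R*/977) = 0.0227·12.1, giving R* = 977·(1 - 0.187) = 794.
From dC/dt = 0: 0.00277·794 - 0.355 = 0.0198P*, so P* = 1.84/0.0198 = 93.2.

R* ≈ 794, C* ≈ 12.1, P* ≈ 93.2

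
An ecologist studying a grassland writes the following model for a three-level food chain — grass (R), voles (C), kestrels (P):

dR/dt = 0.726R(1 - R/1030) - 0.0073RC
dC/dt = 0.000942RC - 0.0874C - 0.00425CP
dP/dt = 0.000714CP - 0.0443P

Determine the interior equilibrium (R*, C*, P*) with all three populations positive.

From dP/dt = 0: 0.000714C* = 0.0443, so C* = 62.
From dR/dt = 0: 0.726(1 - R*/1030) = 0.0073·62, giving R* = 1030·(1 - 0.624) = 387.
From dC/dt = 0: 0.000942·387 - 0.0874 = 0.00425P*, so P* = 0.278/0.00425 = 65.3.

R* ≈ 387, C* ≈ 62, P* ≈ 65.3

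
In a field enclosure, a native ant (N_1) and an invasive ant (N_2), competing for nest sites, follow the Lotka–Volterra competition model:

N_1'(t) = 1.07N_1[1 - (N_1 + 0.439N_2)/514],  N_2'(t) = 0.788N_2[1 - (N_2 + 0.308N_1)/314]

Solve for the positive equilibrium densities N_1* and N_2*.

Setting both brackets to zero gives the nullclines N_1 + 0.439N_2 = 514 and 0.308N_1 + N_2 = 314.
Substituting N_2 = 314 - 0.308N_1 into the first: N_1(1 - 0.439·0.308) = 514 - 0.439·314.
So N_1* = 376/0.865 = 435, and then N_2* = 314 - 0.308·435 = 180.

N_1* ≈ 435, N_2* ≈ 180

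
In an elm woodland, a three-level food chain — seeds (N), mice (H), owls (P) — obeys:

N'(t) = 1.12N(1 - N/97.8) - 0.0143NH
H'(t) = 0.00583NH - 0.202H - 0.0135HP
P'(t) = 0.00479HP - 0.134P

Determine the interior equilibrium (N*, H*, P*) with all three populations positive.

From dP/dt = 0: 0.00479H* = 0.134, so H* = 28.
From dN/dt = 0: 1.12(1 - N*/97.8) = 0.0143·28, giving N* = 97.8·(1 - 0.357) = 62.9.
From dH/dt = 0: 0.00583·62.9 - 0.202 = 0.0135P*, so P* = 0.165/0.0135 = 12.2.

N* ≈ 62.9, H* ≈ 28, P* ≈ 12.2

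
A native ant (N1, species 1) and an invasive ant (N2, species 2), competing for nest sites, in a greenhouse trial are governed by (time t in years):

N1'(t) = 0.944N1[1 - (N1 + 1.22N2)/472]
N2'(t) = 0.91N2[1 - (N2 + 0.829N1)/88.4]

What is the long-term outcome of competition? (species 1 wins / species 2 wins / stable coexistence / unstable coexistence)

species 1 excludes species 2

Compare the nullcline intercepts: K1/α12 = 472/1.22 = 387 > K2 = 88.4; K2/α21 = 88.4/0.829 = 107 < K1 = 472.
Since the inequalities point opposite ways, species 1 can invade but species 2 cannot.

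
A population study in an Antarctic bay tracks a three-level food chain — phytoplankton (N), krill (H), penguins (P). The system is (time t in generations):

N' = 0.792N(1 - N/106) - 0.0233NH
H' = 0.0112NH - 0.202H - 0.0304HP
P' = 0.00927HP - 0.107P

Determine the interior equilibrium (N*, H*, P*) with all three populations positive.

N* ≈ 70, H* ≈ 11.5, P* ≈ 19.1

From dP/dt = 0: 0.00927H* = 0.107, so H* = 11.5.
From dN/dt = 0: 0.792(1 - N*/106) = 0.0233·11.5, giving N* = 106·(1 - 0.34) = 70.
From dH/dt = 0: 0.0112·70 - 0.202 = 0.0304P*, so P* = 0.582/0.0304 = 19.1.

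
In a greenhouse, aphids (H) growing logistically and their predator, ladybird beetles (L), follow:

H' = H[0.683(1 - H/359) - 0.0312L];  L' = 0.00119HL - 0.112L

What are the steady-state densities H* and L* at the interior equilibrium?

From dL/dt = 0 with L > 0: 0.00119H* = 0.112, so H* = 94.1.
Substitute into dH/dt = 0: 0.683(1 - 94.1/359) = 0.0312L*.
The bracket is 0.738, giving L* = 0.504/0.0312 = 16.2.

H* ≈ 94.1, L* ≈ 16.2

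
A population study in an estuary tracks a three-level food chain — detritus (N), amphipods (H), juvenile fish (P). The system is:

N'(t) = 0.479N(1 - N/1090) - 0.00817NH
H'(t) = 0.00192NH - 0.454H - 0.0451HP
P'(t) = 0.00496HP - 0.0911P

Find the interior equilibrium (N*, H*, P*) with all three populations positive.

From dP/dt = 0: 0.00496H* = 0.0911, so H* = 18.4.
From dN/dt = 0: 0.479(1 - N*/1090) = 0.00817·18.4, giving N* = 1090·(1 - 0.313) = 749.
From dH/dt = 0: 0.00192·749 - 0.454 = 0.0451P*, so P* = 0.983/0.0451 = 21.8.

N* ≈ 749, H* ≈ 18.4, P* ≈ 21.8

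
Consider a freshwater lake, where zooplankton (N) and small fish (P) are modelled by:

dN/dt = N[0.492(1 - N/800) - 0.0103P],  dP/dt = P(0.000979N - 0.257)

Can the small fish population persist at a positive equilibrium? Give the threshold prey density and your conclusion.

The predator equation gives dP/dt > 0 only when N > 0.257/0.000979 = 263.
Without the predator, N → K = 800. Since 800 > 263, the predator can invade and persist.

Threshold N = 263; K > 263, so yes, the predator persists.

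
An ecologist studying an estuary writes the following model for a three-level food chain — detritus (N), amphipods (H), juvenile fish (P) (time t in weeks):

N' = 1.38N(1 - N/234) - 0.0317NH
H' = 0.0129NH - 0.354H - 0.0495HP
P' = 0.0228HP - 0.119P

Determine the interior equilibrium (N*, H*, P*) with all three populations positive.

From dP/dt = 0: 0.0228H* = 0.119, so H* = 5.22.
From dN/dt = 0: 1.38(1 - N*/234) = 0.0317·5.22, giving N* = 234·(1 - 0.12) = 206.
From dH/dt = 0: 0.0129·206 - 0.354 = 0.0495P*, so P* = 2.3/0.0495 = 46.5.

N* ≈ 206, H* ≈ 5.22, P* ≈ 46.5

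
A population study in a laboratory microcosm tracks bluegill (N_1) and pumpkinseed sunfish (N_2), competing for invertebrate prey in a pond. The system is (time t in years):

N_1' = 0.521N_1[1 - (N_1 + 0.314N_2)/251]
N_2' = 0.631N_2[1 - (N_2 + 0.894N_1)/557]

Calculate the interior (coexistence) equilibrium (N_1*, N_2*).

Setting both brackets to zero gives the nullclines N_1 + 0.314N_2 = 251 and 0.894N_1 + N_2 = 557.
Substituting N_2 = 557 - 0.894N_1 into the first: N_1(1 - 0.314·0.894) = 251 - 0.314·557.
So N_1* = 76.1/0.719 = 106, and then N_2* = 557 - 0.894·106 = 462.

N_1* ≈ 106, N_2* ≈ 462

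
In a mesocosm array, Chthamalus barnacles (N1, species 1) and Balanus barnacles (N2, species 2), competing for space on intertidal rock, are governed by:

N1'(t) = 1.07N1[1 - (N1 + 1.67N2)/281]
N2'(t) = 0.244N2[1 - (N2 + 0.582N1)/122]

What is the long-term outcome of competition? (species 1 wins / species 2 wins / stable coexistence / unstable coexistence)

Compare the nullcline intercepts: K1/α12 = 281/1.67 = 168 > K2 = 122; K2/α21 = 122/0.582 = 210 < K1 = 281.
Since the inequalities point opposite ways, species 1 can invade but species 2 cannot.

species 1 excludes species 2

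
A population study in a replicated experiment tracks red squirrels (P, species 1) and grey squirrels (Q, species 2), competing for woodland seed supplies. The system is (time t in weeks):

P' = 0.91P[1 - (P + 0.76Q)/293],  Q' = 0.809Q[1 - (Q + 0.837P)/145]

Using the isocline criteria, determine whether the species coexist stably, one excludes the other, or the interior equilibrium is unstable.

species 1 excludes species 2

Compare the nullcline intercepts: K1/α12 = 293/0.76 = 386 > K2 = 145; K2/α21 = 145/0.837 = 173 < K1 = 293.
Since the inequalities point opposite ways, species 1 can invade but species 2 cannot.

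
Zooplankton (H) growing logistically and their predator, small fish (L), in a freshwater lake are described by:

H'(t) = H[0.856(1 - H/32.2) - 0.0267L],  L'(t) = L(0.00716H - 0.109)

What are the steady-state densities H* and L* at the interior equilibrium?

From dL/dt = 0 with L > 0: 0.00716H* = 0.109, so H* = 15.2.
Substitute into dH/dt = 0: 0.856(1 - 15.2/32.2) = 0.0267L*.
The bracket is 0.527, giving L* = 0.451/0.0267 = 16.9.

H* ≈ 15.2, L* ≈ 16.9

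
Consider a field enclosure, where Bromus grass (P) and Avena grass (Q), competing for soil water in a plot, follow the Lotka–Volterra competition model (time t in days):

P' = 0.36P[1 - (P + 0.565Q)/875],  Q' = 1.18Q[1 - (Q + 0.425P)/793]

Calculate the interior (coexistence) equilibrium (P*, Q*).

P* ≈ 562, Q* ≈ 554

Setting both brackets to zero gives the nullclines P + 0.565Q = 875 and 0.425P + Q = 793.
Substituting Q = 793 - 0.425P into the first: P(1 - 0.565·0.425) = 875 - 0.565·793.
So P* = 427/0.76 = 562, and then Q* = 793 - 0.425·562 = 554.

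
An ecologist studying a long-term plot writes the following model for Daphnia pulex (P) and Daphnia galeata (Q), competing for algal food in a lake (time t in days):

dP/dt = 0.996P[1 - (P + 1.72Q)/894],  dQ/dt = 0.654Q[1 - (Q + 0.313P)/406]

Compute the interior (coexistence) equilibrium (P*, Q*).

Setting both brackets to zero gives the nullclines P + 1.72Q = 894 and 0.313P + Q = 406.
Substituting Q = 406 - 0.313P into the first: P(1 - 1.72·0.313) = 894 - 1.72·406.
So P* = 196/0.462 = 424, and then Q* = 406 - 0.313·424 = 273.

P* ≈ 424, Q* ≈ 273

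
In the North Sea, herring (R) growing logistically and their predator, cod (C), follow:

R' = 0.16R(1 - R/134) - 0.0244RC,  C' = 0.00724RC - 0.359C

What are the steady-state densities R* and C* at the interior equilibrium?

From dC/dt = 0 with C > 0: 0.00724R* = 0.359, so R* = 49.6.
Substitute into dR/dt = 0: 0.16(1 - 49.6/134) = 0.0244C*.
The bracket is 0.63, giving C* = 0.101/0.0244 = 4.13.

R* ≈ 49.6, C* ≈ 4.13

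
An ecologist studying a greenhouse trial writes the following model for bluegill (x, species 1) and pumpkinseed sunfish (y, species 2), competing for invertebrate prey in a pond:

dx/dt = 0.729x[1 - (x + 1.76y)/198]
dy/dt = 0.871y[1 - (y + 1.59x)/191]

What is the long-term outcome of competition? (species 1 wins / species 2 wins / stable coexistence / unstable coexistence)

Compare the nullcline intercepts: K1/α12 = 198/1.76 = 112 < K2 = 191; K2/α21 = 191/1.59 = 120 < K1 = 198.
Since both are reversed, neither can invade when rare; the interior point is a saddle.

unstable coexistence (outcome depends on initial conditions)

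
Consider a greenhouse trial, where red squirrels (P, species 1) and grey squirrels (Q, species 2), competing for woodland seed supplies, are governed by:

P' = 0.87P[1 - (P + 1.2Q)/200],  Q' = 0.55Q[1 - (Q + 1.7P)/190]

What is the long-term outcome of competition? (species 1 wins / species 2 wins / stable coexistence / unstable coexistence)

unstable coexistence (outcome depends on initial conditions)

Compare the nullcline intercepts: K1/α12 = 200/1.2 = 167 < K2 = 190; K2/α21 = 190/1.7 = 112 < K1 = 200.
Since both are reversed, neither can invade when rare; the interior point is a saddle.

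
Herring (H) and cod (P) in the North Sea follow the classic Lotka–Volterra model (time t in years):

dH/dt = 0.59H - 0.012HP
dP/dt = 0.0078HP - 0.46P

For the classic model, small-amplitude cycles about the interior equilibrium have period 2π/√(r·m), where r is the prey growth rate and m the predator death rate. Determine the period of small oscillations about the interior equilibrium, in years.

Here r = 0.59 and m = 0.46, so r·m = 0.271.
ω = √0.271 = 0.521 per year, hence T = 2π/ω ≈ 12.1 years.

T ≈ 12.1 years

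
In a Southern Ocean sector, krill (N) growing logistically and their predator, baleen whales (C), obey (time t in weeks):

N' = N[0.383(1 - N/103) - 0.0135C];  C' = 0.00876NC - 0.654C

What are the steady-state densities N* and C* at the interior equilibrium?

From dC/dt = 0 with C > 0: 0.00876N* = 0.654, so N* = 74.7.
Substitute into dN/dt = 0: 0.383(1 - 74.7/103) = 0.0135C*.
The bracket is 0.275, giving C* = 0.105/0.0135 = 7.81.

N* ≈ 74.7, C* ≈ 7.81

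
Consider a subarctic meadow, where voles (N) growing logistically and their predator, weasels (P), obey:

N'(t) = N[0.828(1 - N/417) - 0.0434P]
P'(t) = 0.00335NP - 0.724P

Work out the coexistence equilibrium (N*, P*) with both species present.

From dP/dt = 0 with P > 0: 0.00335N* = 0.724, so N* = 216.
Substitute into dN/dt = 0: 0.828(1 - 216/417) = 0.0434P*.
The bracket is 0.482, giving P* = 0.399/0.0434 = 9.19.

N* ≈ 216, P* ≈ 9.19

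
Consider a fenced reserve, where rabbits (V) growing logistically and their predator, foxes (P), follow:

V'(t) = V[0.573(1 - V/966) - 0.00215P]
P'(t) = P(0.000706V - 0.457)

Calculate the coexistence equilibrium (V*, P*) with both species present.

From dP/dt = 0 with P > 0: 0.000706V* = 0.457, so V* = 647.
Substitute into dV/dt = 0: 0.573(1 - 647/966) = 0.00215P*.
The bracket is 0.33, giving P* = 0.189/0.00215 = 87.9.

V* ≈ 647, P* ≈ 87.9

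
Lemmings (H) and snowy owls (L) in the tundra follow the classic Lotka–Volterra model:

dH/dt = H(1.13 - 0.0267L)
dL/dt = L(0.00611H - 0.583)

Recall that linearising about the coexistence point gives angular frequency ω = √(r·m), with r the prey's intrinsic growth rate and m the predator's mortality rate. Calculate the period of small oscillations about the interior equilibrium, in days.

Here r = 1.13 and m = 0.583, so r·m = 0.659.
ω = √0.659 = 0.812 per day, hence T = 2π/ω ≈ 7.74 days.

T ≈ 7.74 days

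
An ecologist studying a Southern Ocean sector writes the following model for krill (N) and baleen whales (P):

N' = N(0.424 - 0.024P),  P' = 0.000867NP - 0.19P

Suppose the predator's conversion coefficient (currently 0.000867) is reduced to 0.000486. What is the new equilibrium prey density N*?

N* ≈ 391

At the interior fixed point, setting dP/dt = 0 with P > 0 fixes N* = (predator death rate)/(NP coefficient) — independent of the other coefficients.
With the change, N* = 0.19/0.000486 = 391; it rises from 219.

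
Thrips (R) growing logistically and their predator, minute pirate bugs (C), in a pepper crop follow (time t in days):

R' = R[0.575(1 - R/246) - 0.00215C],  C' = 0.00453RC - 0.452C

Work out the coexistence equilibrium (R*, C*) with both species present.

From dC/dt = 0 with C > 0: 0.00453R* = 0.452, so R* = 99.8.
Substitute into dR/dt = 0: 0.575(1 - 99.8/246) = 0.00215C*.
The bracket is 0.594, giving C* = 0.342/0.00215 = 159.

R* ≈ 99.8, C* ≈ 159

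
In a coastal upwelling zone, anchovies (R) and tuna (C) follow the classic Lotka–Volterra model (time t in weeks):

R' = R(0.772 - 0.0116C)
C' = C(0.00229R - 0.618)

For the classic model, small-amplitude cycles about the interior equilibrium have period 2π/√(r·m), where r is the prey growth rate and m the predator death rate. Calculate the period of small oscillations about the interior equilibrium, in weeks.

T ≈ 9.1 weeks

Here r = 0.772 and m = 0.618, so r·m = 0.477.
ω = √0.477 = 0.691 per week, hence T = 2π/ω ≈ 9.1 weeks.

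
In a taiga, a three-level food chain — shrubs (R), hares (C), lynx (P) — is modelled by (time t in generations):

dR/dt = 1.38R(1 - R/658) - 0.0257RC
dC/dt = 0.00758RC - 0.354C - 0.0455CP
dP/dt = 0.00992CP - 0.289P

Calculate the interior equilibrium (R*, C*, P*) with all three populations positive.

From dP/dt = 0: 0.00992C* = 0.289, so C* = 29.1.
From dR/dt = 0: 1.38(1 - R*/658) = 0.0257·29.1, giving R* = 658·(1 - 0.543) = 301.
From dC/dt = 0: 0.00758·301 - 0.354 = 0.0455P*, so P* = 1.93/0.0455 = 42.4.

R* ≈ 301, C* ≈ 29.1, P* ≈ 42.4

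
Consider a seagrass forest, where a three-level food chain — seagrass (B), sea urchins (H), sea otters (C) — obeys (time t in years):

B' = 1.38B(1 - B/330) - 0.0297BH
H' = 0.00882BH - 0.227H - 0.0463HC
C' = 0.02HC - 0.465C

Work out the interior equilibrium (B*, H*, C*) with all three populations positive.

From dC/dt = 0: 0.02H* = 0.465, so H* = 23.2.
From dB/dt = 0: 1.38(1 - B*/330) = 0.0297·23.2, giving B* = 330·(1 - 0.5) = 165.
From dH/dt = 0: 0.00882·165 - 0.227 = 0.0463C*, so C* = 1.23/0.0463 = 26.5.

B* ≈ 165, H* ≈ 23.2, C* ≈ 26.5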